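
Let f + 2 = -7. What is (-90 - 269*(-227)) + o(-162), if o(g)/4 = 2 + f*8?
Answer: 60693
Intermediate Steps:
f = -9 (f = -2 - 7 = -9)
o(g) = -280 (o(g) = 4*(2 - 9*8) = 4*(2 - 72) = 4*(-70) = -280)
(-90 - 269*(-227)) + o(-162) = (-90 - 269*(-227)) - 280 = (-90 + 61063) - 280 = 60973 - 280 = 60693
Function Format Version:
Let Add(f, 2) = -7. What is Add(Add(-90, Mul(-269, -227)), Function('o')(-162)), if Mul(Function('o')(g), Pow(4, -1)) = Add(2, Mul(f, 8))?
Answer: 60693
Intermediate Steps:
f = -9 (f = Add(-2, -7) = -9)
Function('o')(g) = -280 (Function('o')(g) = Mul(4, Add(2, Mul(-9, 8))) = Mul(4, Add(2, -72)) = Mul(4, -70) = -280)
Add(Add(-90, Mul(-269, -227)), Function('o')(-162)) = Add(Add(-90, Mul(-269, -227)), -280) = Add(Add(-90, 61063), -280) = Add(60973, -280) = 60693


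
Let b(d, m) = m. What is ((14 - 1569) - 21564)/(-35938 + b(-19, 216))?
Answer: 23119/35722 ≈ 0.64719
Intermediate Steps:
((14 - 1569) - 21564)/(-35938 + b(-19, 216)) = ((14 - 1569) - 21564)/(-35938 + 216) = (-1555 - 21564)/(-35722) = -23119*(-1/35722) = 23119/35722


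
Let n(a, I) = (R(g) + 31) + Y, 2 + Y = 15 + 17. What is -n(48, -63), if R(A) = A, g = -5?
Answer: -56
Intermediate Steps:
Y = 30 (Y = -2 + (15 + 17) = -2 + 32 = 30)
n(a, I) = 56 (n(a, I) = (-5 + 31) + 30 = 26 + 30 = 56)
-n(48, -63) = -1*56 = -56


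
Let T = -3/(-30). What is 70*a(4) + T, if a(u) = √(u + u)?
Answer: ⅒ + 140*√2 ≈ 198.09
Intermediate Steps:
a(u) = √2*√u (a(u) = √(2*u) = √2*√u)
T = ⅒ (T = -3*(-1/30) = ⅒ ≈ 0.10000)
70*a(4) + T = 70*(√2*√4) + ⅒ = 70*(√2*2) + ⅒ = 70*(2*√2) + ⅒ = 140*√2 + ⅒ = ⅒ + 140*√2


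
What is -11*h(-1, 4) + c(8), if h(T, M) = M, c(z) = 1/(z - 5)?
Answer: -131/3 ≈ -43.667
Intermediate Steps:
c(z) = 1/(-5 + z)
-11*h(-1, 4) + c(8) = -11*4 + 1/(-5 + 8) = -44 + 1/3 = -131/3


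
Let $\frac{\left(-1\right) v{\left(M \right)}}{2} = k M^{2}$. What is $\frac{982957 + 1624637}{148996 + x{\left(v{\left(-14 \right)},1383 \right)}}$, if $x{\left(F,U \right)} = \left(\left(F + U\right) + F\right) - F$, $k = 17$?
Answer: $\frac{79018}{4355} \approx 18.144$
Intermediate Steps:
$v{\left(M \right)} = - 34 M^{2}$ ($v{\left(M \right)} = - 2 \cdot 17 M^{2} = - 34 M^{2}$)
$x{\left(F,U \right)} = F + U$ ($x{\left(F,U \right)} = \left(U + 2 F\right) - F = F + U$)
$\frac{982957 + 1624637}{148996 + x{\left(v{\left(-14 \right)},1383 \right)}} = \frac{982957 + 1624637}{148996 + \left(- 34 \left(-14\right)^{2} + 1383\right)} = \frac{2607594}{148996 + \left(\left(-34\right) 196 + 1383\right)} = \frac{2607594}{148996 + \left(-6664 + 1383\right)} = \frac{2607594}{148996 - 5281} = \frac{2607594}{143715} = 2607594 \cdot \frac{1}{143715} = \frac{79018}{4355}$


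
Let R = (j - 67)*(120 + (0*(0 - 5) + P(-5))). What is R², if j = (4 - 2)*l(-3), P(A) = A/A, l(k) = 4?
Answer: 50965321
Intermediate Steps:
P(A) = 1
j = 8 (j = (4 - 2)*4 = 2*4 = 8)
R = -7139 (R = (8 - 67)*(120 + (0*(0 - 5) + 1)) = -59*(120 + (0*(-5) + 1)) = -59*(120 + (0 + 1)) = -59*(120 + 1) = -59*121 = -7139)
R² = (-7139)² = 50965321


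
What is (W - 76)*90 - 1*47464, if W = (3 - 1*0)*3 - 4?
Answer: -53854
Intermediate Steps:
W = 5 (W = (3 + 0)*3 - 4 = 3*3 - 4 = 9 - 4 = 5)
(W - 76)*90 - 1*47464 = (5 - 76)*90 - 1*47464 = -71*90 - 47464 = -6390 - 47464 = -53854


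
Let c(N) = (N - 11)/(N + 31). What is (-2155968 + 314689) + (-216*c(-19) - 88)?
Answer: -1840827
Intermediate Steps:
c(N) = (-11 + N)/(31 + N)
(-2155968 + 314689) + (-216*c(-19) - 88) = (-2155968 + 314689) + (-216*(-11 - 19)/(31 - 19) - 88) = -1841279 + (-216*(-30)/12 - 88) = -1841279 + (-18*(-30) - 88) = -1841279 + (-216*(-5/2) - 88) = -1841279 + (540 - 88) = -1841279 + 452 = -1840827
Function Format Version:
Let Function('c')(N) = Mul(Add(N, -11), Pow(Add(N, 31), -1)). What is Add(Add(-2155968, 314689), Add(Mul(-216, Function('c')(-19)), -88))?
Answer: -1840827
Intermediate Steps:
Function('c')(N) = Mul(Pow(Add(31, N), -1), Add(-11, N)) (Function('c')(N) = Mul(Add(-11, N), Pow(Add(31, N), -1)) = Mul(Pow(Add(31, N), -1), Add(-11, N)))
Add(Add(-2155968, 314689), Add(Mul(-216, Function('c')(-19)), -88)) = Add(Add(-2155968, 314689), Add(Mul(-216, Mul(Pow(Add(31, -19), -1), Add(-11, -19))), -88)) = Add(-1841279, Add(Mul(-216, Mul(Pow(12, -1), -30)), -88)) = Add(-1841279, Add(Mul(-216, Mul(Rational(1, 12), -30)), -88)) = Add(-1841279, Add(Mul(-216, Rational(-5, 2)), -88)) = Add(-1841279, Add(540, -88)) = Add(-1841279, 452) = -1840827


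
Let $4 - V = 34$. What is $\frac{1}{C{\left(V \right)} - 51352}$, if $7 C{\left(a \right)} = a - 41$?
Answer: $- \frac{7}{359535} \approx -1.947 \cdot 10^{-5}$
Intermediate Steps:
$V = -30$ ($V = 4 - 34 = -30$)
$C{\left(a \right)} = - \frac{41}{7} + \frac{a}{7}$ ($C{\left(a \right)} = \frac{a - 41}{7} = \frac{-41 + a}{7} = - \frac{41}{7} + \frac{a}{7}$)
$\frac{1}{C{\left(V \right)} - 51352} = \frac{1}{\left(- \frac{41}{7} + \frac{1}{7} \left(-30\right)\right) - 51352} = \frac{1}{\left(- \frac{41}{7} - \frac{30}{7}\right) - 51352} = \frac{1}{- \frac{71}{7} - 51352} = \frac{1}{- \frac{359535}{7}} = - \frac{7}{359535}$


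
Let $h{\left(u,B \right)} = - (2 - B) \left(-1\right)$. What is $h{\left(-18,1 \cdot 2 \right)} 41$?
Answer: $0$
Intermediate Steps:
$h{\left(u,B \right)} = 2 - B$ ($h{\left(u,B \right)} = \left(-2 + B\right) \left(-1\right) = 2 - B$)
$h{\left(-18,1 \cdot 2 \right)} 41 = \left(2 - 1 \cdot 2\right) 41 = \left(2 - 2\right) 41 = 0 \cdot 41 = 0$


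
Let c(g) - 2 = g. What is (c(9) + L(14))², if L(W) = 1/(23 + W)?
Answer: 166464/1369 ≈ 121.60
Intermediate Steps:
c(g) = 2 + g
(c(9) + L(14))² = ((2 + 9) + 1/(23 + 14))² = (11 + 1/37)² = (408/37)² = 166464/1369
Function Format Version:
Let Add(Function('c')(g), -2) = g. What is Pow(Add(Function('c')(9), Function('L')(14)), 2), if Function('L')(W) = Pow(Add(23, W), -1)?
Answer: Rational(166464, 1369) ≈ 121.60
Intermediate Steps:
Function('c')(g) = Add(2, g)
Pow(Add(Function('c')(9), Function('L')(14)), 2) = Pow(Add(Add(2, 9), Pow(Add(23, 14), -1)), 2) = Pow(Add(11, Pow(37, -1)), 2) = Pow(Add(11, Rational(1, 37)), 2) = Pow(Rational(408, 37), 2) = Rational(166464, 1369)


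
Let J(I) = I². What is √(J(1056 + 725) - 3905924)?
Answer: I*√733963 ≈ 856.72*I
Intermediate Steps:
√(J(1056 + 725) - 3905924) = √((1056 + 725)² - 3905924) = √(1781² - 3905924) = √(3171961 - 3905924) = √(-733963) = I*√733963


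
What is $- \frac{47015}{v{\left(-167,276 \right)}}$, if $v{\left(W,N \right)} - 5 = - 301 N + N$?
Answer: $\frac{9403}{16559} \approx 0.56785$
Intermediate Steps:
$v{\left(W,N \right)} = 5 - 300 N$ ($v{\left(W,N \right)} = 5 + \left(- 301 N + N\right) = 5 - 300 N$)
$- \frac{47015}{v{\left(-167,276 \right)}} = - \frac{47015}{5 - 82800} = - \frac{47015}{-82795} = \left(-47015\right) \left(- \frac{1}{82795}\right) = \frac{9403}{16559}$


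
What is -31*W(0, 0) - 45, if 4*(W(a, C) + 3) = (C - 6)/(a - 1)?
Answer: 3/2 ≈ 1.5000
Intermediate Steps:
W(a, C) = -3 + (-6 + C)/(4*(-1 + a)) (W(a, C) = -3 + ((C - 6)/(a - 1))/4 = -3 + ((-6 + C)/(-1 + a))/4 = -3 + (-6 + C)/(4*(-1 + a)))
-31*W(0, 0) - 45 = -31*(6 + 0 - 12*0)/(4*(-1 + 0)) - 45 = -31*(6 + 0 + 0)/(4*(-1)) - 45 = -31*(-1)*6/4 - 45 = -31*(-3/2) - 45 = 93/2 - 45 = 3/2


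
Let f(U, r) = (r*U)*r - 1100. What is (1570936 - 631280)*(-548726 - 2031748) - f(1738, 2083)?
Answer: -2432298864926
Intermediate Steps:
f(U, r) = -1100 + U*r² (f(U, r) = (U*r)*r - 1100 = U*r² - 1100 = -1100 + U*r²)
(1570936 - 631280)*(-548726 - 2031748) - f(1738, 2083) = (1570936 - 631280)*(-548726 - 2031748) - (-1100 + 1738*2083²) = 939656*(-2580474) - (-1100 + 1738*4338889) = -2424757876944 - (-1100 + 7540989082) = -2424757876944 - 1*7540987982 = -2424757876944 - 7540987982 = -2432298864926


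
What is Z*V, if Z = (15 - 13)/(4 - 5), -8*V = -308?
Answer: -77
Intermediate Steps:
V = 77/2 (V = -⅛*(-308) = 77/2 ≈ 38.500)
Z = -2 (Z = 2/(-1) = 2*(-1) = -2)
Z*V = -2*77/2 = -77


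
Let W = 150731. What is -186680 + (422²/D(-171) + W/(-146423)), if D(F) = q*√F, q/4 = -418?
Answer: -27334396371/146423 + 44521*I*√19/23826 ≈ -1.8668e+5 + 8.145*I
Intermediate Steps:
q = -1672 (q = 4*(-418) = -1672)
D(F) = -1672*√F
-186680 + (422²/D(-171) + W/(-146423)) = -186680 + (422²/((-5016*I*√19)) + 150731/(-146423)) = -186680 + (178084/((-5016*I*√19)) + 150731*(-1/146423)) = -186680 + (178084/((-5016*I*√19)) - 150731/146423) = -186680 + (178084*(I*√19/95304) - 150731/146423) = -186680 + (44521*I*√19/23826 - 150731/146423) = -186680 + (-150731/146423 + 44521*I*√19/23826) = -27334396371/146423 + 44521*I*√19/23826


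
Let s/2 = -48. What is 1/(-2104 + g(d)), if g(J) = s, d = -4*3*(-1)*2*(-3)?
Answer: -1/2200 ≈ -0.00045455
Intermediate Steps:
s = -96 (s = 2*(-48) = -96)
d = -72 (d = -(-12)*2*(-3) = -4*(-6)*(-3) = 24*(-3) = -72)
g(J) = -96
1/(-2104 + g(d)) = 1/(-2104 - 96) = 1/(-2200) = -1/2200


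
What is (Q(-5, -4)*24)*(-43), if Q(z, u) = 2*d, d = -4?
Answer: 8256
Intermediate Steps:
Q(z, u) = -8 (Q(z, u) = 2*(-4) = -8)
(Q(-5, -4)*24)*(-43) = -8*24*(-43) = -192*(-43) = 8256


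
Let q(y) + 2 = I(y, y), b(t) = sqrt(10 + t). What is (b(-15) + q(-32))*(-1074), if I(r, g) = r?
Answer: 36516 - 1074*I*sqrt(5) ≈ 36516.0 - 2401.5*I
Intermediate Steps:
q(y) = -2 + y
(b(-15) + q(-32))*(-1074) = (sqrt(10 - 15) + (-2 - 32))*(-1074) = (sqrt(-5) - 34)*(-1074) = (I*sqrt(5) - 34)*(-1074) = (-34 + I*sqrt(5))*(-1074) = 36516 - 1074*I*sqrt(5)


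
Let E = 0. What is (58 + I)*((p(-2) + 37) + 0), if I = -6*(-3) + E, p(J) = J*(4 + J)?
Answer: 2508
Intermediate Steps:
I = 18 (I = -6*(-3) + 0 = 18 + 0 = 18)
(58 + I)*((p(-2) + 37) + 0) = (58 + 18)*((-2*(4 - 2) + 37) + 0) = 76*((-2*2 + 37) + 0) = 76*((-4 + 37) + 0) = 76*(33 + 0) = 76*33 = 2508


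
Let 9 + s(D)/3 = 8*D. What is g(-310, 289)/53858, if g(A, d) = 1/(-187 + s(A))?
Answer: -1/412229132 ≈ -2.4258e-9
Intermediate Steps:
s(D) = -27 + 24*D (s(D) = -27 + 3*(8*D) = -27 + 24*D)
g(A, d) = 1/(-214 + 24*A) (g(A, d) = 1/(-187 + (-27 + 24*A)) = 1/(-214 + 24*A))
g(-310, 289)/53858 = (1/(2*(-107 + 12*(-310))))/53858 = (1/(2*(-107 - 3720)))*(1/53858) = ((½)/(-3827))*(1/53858) = ((½)*(-1/3827))*(1/53858) = -1/7654*1/53858 = -1/412229132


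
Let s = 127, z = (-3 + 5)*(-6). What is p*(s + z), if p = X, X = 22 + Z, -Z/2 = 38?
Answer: -6210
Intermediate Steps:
Z = -76 (Z = -2*38 = -76)
z = -12 (z = 2*(-6) = -12)
X = -54 (X = 22 - 76 = -54)
p = -54
p*(s + z) = -54*(127 - 12) = -54*115 = -6210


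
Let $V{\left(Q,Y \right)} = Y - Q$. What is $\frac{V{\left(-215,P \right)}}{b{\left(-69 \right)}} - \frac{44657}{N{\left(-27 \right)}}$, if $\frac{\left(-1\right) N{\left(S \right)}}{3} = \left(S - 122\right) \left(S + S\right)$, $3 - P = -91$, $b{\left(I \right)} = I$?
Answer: $- \frac{1459103}{555174} \approx -2.6282$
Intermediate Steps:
$P = 94$ ($P = 3 - -91 = 3 + 91 = 94$)
$N{\left(S \right)} = - 6 S \left(-122 + S\right)$ ($N{\left(S \right)} = - 3 \left(S - 122\right) \left(S + S\right) = - 3 \left(-122 + S\right) 2 S = - 3 \cdot 2 S \left(-122 + S\right) = - 6 S \left(-122 + S\right)$)
$\frac{V{\left(-215,P \right)}}{b{\left(-69 \right)}} - \frac{44657}{N{\left(-27 \right)}} = \frac{94 - -215}{-69} - \frac{44657}{6 \left(-27\right) \left(122 - -27\right)} = \left(94 + 215\right) \left(- \frac{1}{69}\right) - \frac{44657}{6 \left(-27\right) \left(122 + 27\right)} = 309 \left(- \frac{1}{69}\right) - \frac{44657}{6 \left(-27\right) 149} = - \frac{103}{23} - \frac{44657}{-24138} = - \frac{103}{23} - - \frac{44657}{24138} = - \frac{103}{23} + \frac{44657}{24138} = - \frac{1459103}{555174}$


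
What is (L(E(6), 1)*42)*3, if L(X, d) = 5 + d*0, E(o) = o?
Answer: 630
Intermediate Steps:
L(X, d) = 5 (L(X, d) = 5 + 0 = 5)
(L(E(6), 1)*42)*3 = (5*42)*3 = 210*3 = 630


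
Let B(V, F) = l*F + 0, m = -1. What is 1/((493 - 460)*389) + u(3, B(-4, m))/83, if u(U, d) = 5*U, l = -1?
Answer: 192638/1065471 ≈ 0.18080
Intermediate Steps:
B(V, F) = -F (B(V, F) = -F + 0 = -F)
1/((493 - 460)*389) + u(3, B(-4, m))/83 = 1/((493 - 460)*389) + (5*3)/83 = (1/389)/33 + 15*(1/83) = (1/33)*(1/389) + 15/83 = 1/12837 + 15/83 = 192638/1065471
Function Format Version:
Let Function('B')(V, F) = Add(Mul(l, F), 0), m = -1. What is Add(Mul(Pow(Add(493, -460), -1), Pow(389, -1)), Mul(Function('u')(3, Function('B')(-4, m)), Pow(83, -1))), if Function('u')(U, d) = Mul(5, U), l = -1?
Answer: Rational(192638, 1065471) ≈ 0.18080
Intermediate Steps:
Function('B')(V, F) = Mul(-1, F) (Function('B')(V, F) = Add(Mul(-1, F), 0) = Mul(-1, F))
Add(Mul(Pow(Add(493, -460), -1), Pow(389, -1)), Mul(Function('u')(3, Function('B')(-4, m)), Pow(83, -1))) = Add(Mul(Pow(Add(493, -460), -1), Pow(389, -1)), Mul(Mul(5, 3), Pow(83, -1))) = Add(Mul(Pow(33, -1), Rational(1, 389)), Mul(15, Rational(1, 83))) = Add(Mul(Rational(1, 33), Rational(1, 389)), Rational(15, 83)) = Add(Rational(1, 12837), Rational(15, 83)) = Rational(192638, 1065471)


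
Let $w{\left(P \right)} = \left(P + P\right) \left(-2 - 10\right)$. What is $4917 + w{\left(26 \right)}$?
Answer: $4293$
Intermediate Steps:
$w{\left(P \right)} = - 24 P$ ($w{\left(P \right)} = 2 P \left(-12\right) = - 24 P$)
$4917 + w{\left(26 \right)} = 4917 - 624 = 4293$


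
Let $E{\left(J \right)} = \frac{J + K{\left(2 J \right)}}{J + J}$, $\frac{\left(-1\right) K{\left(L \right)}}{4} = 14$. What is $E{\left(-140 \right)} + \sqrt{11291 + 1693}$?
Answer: $\frac{7}{10} + 2 \sqrt{3246} \approx 114.65$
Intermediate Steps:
$K{\left(L \right)} = -56$ ($K{\left(L \right)} = \left(-4\right) 14 = -56$)
$E{\left(J \right)} = \frac{-56 + J}{2 J}$ ($E{\left(J \right)} = \frac{J - 56}{J + J} = \frac{-56 + J}{2 J}$)
$E{\left(-140 \right)} + \sqrt{11291 + 1693} = \frac{-56 - 140}{2 \left(-140\right)} + \sqrt{11291 + 1693} = \frac{1}{2} \left(- \frac{1}{140}\right) \left(-196\right) + \sqrt{12984} = \frac{7}{10} + 2 \sqrt{3246}$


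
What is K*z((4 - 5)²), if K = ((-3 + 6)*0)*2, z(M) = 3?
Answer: 0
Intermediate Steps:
K = 0 (K = (3*0)*2 = 0*2 = 0)
K*z((4 - 5)²) = 0*3 = 0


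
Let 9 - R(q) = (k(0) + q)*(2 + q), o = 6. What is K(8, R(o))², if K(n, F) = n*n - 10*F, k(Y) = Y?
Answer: 206116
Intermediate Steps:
R(q) = 9 - q*(2 + q) (R(q) = 9 - (0 + q)*(2 + q) = 9 - q*(2 + q))
K(n, F) = n² - 10*F
K(8, R(o))² = (8² - 10*(9 - 1*6² - 2*6))² = (64 - 10*(9 - 1*36 - 12))² = (64 - 10*(9 - 36 - 12))² = (64 - 10*(-39))² = (64 + 390)² = 454² = 206116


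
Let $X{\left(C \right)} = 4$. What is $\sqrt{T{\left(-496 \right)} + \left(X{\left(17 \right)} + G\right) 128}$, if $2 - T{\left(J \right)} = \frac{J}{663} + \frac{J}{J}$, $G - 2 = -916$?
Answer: $\frac{i \sqrt{51200228703}}{663} \approx 341.29 i$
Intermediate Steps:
$G = -914$ ($G = 2 - 916 = -914$)
$T{\left(J \right)} = 1 - \frac{J}{663}$ ($T{\left(J \right)} = 2 - \left(\frac{J}{663} + \frac{J}{J}\right) = 2 - \left(J \frac{1}{663} + 1\right) = 2 - \left(\frac{J}{663} + 1\right) = 2 - \left(1 + \frac{J}{663}\right) = 1 - \frac{J}{663}$)
$\sqrt{T{\left(-496 \right)} + \left(X{\left(17 \right)} + G\right) 128} = \sqrt{\left(1 - - \frac{496}{663}\right) + \left(4 - 914\right) 128} = \sqrt{\left(1 + \frac{496}{663}\right) - 116480} = \sqrt{\frac{1159}{663} - 116480} = \sqrt{- \frac{77225081}{663}} = \frac{i \sqrt{51200228703}}{663}$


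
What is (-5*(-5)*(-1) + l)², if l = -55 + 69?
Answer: 121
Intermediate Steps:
l = 14
(-5*(-5)*(-1) + l)² = (-5*(-5)*(-1) + 14)² = (25*(-1) + 14)² = (-25 + 14)² = (-11)² = 121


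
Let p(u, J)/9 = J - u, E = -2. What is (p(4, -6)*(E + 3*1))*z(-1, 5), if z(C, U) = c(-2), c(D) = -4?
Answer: 360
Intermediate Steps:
z(C, U) = -4
p(u, J) = -9*u + 9*J (p(u, J) = 9*(J - u) = -9*u + 9*J)
(p(4, -6)*(E + 3*1))*z(-1, 5) = ((-9*4 + 9*(-6))*(-2 + 3*1))*(-4) = ((-36 - 54)*(-2 + 3))*(-4) = -90*1*(-4) = -90*(-4) = 360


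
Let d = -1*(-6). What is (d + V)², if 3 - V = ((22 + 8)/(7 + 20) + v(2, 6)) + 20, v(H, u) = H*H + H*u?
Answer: 64009/81 ≈ 790.23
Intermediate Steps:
v(H, u) = H² + H*u
d = 6
V = -307/9 (V = 3 - (((22 + 8)/(7 + 20) + 2*(2 + 6)) + 20) = 3 - ((30/27 + 2*8) + 20) = 3 - ((30*(1/27) + 16) + 20) = 3 - ((10/9 + 16) + 20) = 3 - (154/9 + 20) = 3 - 1*334/9 = 3 - 334/9 = -307/9 ≈ -34.111)
(d + V)² = (6 - 307/9)² = (-253/9)² = 64009/81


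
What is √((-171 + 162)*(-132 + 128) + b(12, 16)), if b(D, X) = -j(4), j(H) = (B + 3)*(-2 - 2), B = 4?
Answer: 8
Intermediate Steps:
j(H) = -28 (j(H) = (4 + 3)*(-2 - 2) = 7*(-4) = -28)
b(D, X) = 28 (b(D, X) = -1*(-28) = 28)
√((-171 + 162)*(-132 + 128) + b(12, 16)) = √((-171 + 162)*(-132 + 128) + 28) = √(-9*(-4) + 28) = √(36 + 28) = √64 = 8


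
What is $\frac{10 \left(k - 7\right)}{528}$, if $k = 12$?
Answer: $\frac{25}{264} \approx 0.094697$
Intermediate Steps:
$\frac{10 \left(k - 7\right)}{528} = \frac{10 \left(12 - 7\right)}{528} = 10 \cdot 5 \cdot \frac{1}{528} = 50 \cdot \frac{1}{528} = \frac{25}{264}$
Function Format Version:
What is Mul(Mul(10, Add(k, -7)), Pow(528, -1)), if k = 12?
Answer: Rational(25, 264) ≈ 0.094697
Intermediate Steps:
Mul(Mul(10, Add(k, -7)), Pow(528, -1)) = Mul(Mul(10, Add(12, -7)), Pow(528, -1)) = Mul(Mul(10, 5), Rational(1, 528)) = Mul(50, Rational(1, 528)) = Rational(25, 264)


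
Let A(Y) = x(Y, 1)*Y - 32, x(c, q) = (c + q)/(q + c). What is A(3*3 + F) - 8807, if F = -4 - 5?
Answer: -8839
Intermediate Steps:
F = -9
x(c, q) = 1 (x(c, q) = (c + q)/(c + q) = 1)
A(Y) = -32 + Y (A(Y) = 1*Y - 32 = Y - 32 = -32 + Y)
A(3*3 + F) - 8807 = (-32 + (3*3 - 9)) - 8807 = (-32 + (9 - 9)) - 8807 = (-32 + 0) - 8807 = -32 - 8807 = -8839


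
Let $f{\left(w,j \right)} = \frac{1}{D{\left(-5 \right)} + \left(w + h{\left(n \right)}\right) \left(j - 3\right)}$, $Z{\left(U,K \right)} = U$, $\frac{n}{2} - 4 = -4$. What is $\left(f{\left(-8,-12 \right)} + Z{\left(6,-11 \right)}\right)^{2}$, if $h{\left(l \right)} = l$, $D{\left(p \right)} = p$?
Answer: $\frac{477481}{13225} \approx 36.104$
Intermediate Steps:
$n = 0$ ($n = 8 + 2 \left(-4\right) = 8 - 8 = 0$)
$f{\left(w,j \right)} = \frac{1}{-5 + w \left(-3 + j\right)}$ ($f{\left(w,j \right)} = \frac{1}{-5 + \left(w + 0\right) \left(j - 3\right)} = \frac{1}{-5 + w \left(-3 + j\right)}$)
$\left(f{\left(-8,-12 \right)} + Z{\left(6,-11 \right)}\right)^{2} = \left(\frac{1}{-5 - -24 - -96} + 6\right)^{2} = \left(\frac{1}{-5 + 24 + 96} + 6\right)^{2} = \left(\frac{1}{115} + 6\right)^{2} = \left(\frac{691}{115}\right)^{2} = \frac{477481}{13225}$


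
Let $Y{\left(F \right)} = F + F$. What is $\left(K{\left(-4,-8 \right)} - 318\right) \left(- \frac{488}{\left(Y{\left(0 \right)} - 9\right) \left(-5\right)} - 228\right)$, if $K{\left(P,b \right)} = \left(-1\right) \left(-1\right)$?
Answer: $\frac{3407116}{45} \approx 75714.0$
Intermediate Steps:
$K{\left(P,b \right)} = 1$
$Y{\left(F \right)} = 2 F$
$\left(K{\left(-4,-8 \right)} - 318\right) \left(- \frac{488}{\left(Y{\left(0 \right)} - 9\right) \left(-5\right)} - 228\right) = \left(1 - 318\right) \left(- \frac{488}{\left(2 \cdot 0 - 9\right) \left(-5\right)} - 228\right) = - 317 \left(- \frac{488}{\left(0 - 9\right) \left(-5\right)} - 228\right) = - 317 \left(- \frac{488}{\left(-9\right) \left(-5\right)} - 228\right) = - 317 \left(- \frac{488}{45} - 228\right) = \left(-317\right) \left(- \frac{10748}{45}\right) = \frac{3407116}{45}$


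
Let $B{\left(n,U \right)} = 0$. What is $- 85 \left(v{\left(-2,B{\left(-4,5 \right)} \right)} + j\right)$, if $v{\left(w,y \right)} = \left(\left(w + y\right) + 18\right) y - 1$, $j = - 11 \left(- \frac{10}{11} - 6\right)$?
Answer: $-6375$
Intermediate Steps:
$j = 76$ ($j = - 11 \left(\left(-10\right) \frac{1}{11} - 6\right) = - 11 \left(- \frac{10}{11} - 6\right) = \left(-11\right) \left(- \frac{76}{11}\right) = 76$)
$v{\left(w,y \right)} = -1 + y \left(18 + w + y\right)$ ($v{\left(w,y \right)} = \left(18 + w + y\right) y - 1 = y \left(18 + w + y\right) - 1 = -1 + y \left(18 + w + y\right)$)
$- 85 \left(v{\left(-2,B{\left(-4,5 \right)} \right)} + j\right) = - 85 \left(\left(-1 + 0^{2} + 18 \cdot 0 - 0\right) + 76\right) = - 85 \left(\left(-1 + 0 + 0 + 0\right) + 76\right) = - 85 \left(-1 + 76\right) = - 85 \cdot 75 = \left(-1\right) 6375 = -6375$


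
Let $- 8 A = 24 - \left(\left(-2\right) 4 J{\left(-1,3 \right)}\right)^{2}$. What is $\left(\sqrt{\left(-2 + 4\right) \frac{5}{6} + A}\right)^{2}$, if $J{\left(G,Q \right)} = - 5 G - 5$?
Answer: $- \frac{4}{3} \approx -1.3333$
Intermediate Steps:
$J{\left(G,Q \right)} = -5 - 5 G$
$A = -3$ ($A = - \frac{24 - \left(\left(-2\right) 4 \left(-5 - -5\right)\right)^{2}}{8} = - \frac{24 - \left(- 8 \left(-5 + 5\right)\right)^{2}}{8} = - \frac{24 - \left(\left(-8\right) 0\right)^{2}}{8} = - \frac{24 - 0^{2}}{8} = - \frac{24 - 0}{8} = - \frac{24 + 0}{8} = \left(- \frac{1}{8}\right) 24 = -3$)
$\left(\sqrt{\left(-2 + 4\right) \frac{5}{6} + A}\right)^{2} = \left(\sqrt{\left(-2 + 4\right) \frac{5}{6} - 3}\right)^{2} = \left(\sqrt{2 \cdot 5 \cdot \frac{1}{6} - 3}\right)^{2} = \left(\sqrt{2 \cdot \frac{5}{6} - 3}\right)^{2} = \left(\sqrt{\frac{5}{3} - 3}\right)^{2} = \left(\sqrt{- \frac{4}{3}}\right)^{2} = \left(\frac{2 i \sqrt{3}}{3}\right)^{2} = - \frac{4}{3}$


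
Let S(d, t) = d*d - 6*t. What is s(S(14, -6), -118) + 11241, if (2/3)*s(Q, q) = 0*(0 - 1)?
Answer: 11241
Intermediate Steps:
S(d, t) = d**2 - 6*t
s(Q, q) = 0 (s(Q, q) = 3*(0*(0 - 1))/2 = 3*(0*(-1))/2 = (3/2)*0 = 0)
s(S(14, -6), -118) + 11241 = 0 + 11241 = 11241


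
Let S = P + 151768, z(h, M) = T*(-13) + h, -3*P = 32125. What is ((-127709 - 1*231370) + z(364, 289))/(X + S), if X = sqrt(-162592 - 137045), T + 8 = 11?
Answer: -227725738449/89541581387 + 62961327*I*sqrt(197)/89541581387 ≈ -2.5432 + 0.0098692*I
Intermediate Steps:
T = 3 (T = -8 + 11 = 3)
P = -32125/3 (P = -1/3*32125 = -32125/3 ≈ -10708.)
z(h, M) = -39 + h (z(h, M) = 3*(-13) + h = -39 + h)
X = 39*I*sqrt(197) (X = sqrt(-299637) = 39*I*sqrt(197) ≈ 547.39*I)
S = 423179/3 (S = -32125/3 + 151768 = 423179/3 ≈ 1.4106e+5)
((-127709 - 1*231370) + z(364, 289))/(X + S) = ((-127709 - 1*231370) + (-39 + 364))/(39*I*sqrt(197) + 423179/3) = ((-127709 - 231370) + 325)/(423179/3 + 39*I*sqrt(197)) = (-359079 + 325)/(423179/3 + 39*I*sqrt(197)) = -358754/(423179/3 + 39*I*sqrt(197))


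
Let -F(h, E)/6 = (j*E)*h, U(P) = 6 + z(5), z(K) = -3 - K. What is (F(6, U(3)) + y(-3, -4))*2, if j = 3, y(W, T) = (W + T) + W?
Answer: 412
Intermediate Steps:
y(W, T) = T + 2*W (y(W, T) = (T + W) + W = T + 2*W)
U(P) = -2 (U(P) = 6 + (-3 - 1*5) = 6 + (-3 - 5) = 6 - 8 = -2)
F(h, E) = -18*E*h (F(h, E) = -6*3*E*h = -18*E*h)
(F(6, U(3)) + y(-3, -4))*2 = (-18*(-2)*6 + (-4 + 2*(-3)))*2 = (216 + (-4 - 6))*2 = (216 - 10)*2 = 206*2 = 412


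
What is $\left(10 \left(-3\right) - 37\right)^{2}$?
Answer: $4489$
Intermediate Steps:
$\left(10 \left(-3\right) - 37\right)^{2} = \left(-30 - 37\right)^{2} = \left(-67\right)^{2} = 4489$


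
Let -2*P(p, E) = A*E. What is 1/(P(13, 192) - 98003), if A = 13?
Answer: -1/99251 ≈ -1.0075e-5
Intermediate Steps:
P(p, E) = -13*E/2
1/(P(13, 192) - 98003) = 1/(-13/2*192 - 98003) = 1/(-1248 - 98003) = 1/(-99251) = -1/99251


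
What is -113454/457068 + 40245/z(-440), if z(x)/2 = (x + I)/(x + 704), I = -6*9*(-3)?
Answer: -202344346611/10588742 ≈ -19109.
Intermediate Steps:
I = 162 (I = -54*(-3) = 162)
z(x) = 2*(162 + x)/(704 + x) (z(x) = 2*((x + 162)/(x + 704)) = 2*((162 + x)/(704 + x)) = 2*(162 + x)/(704 + x))
-113454/457068 + 40245/z(-440) = -113454/457068 + 40245/((2*(162 - 440)/(704 - 440))) = -113454*1/457068 + 40245/((2*(-278)/264)) = -18909/76178 + 40245/((2*(1/264)*(-278))) = -18909/76178 + 40245/(-139/66) = -18909/76178 + 40245*(-66/139) = -18909/76178 - 2656170/139 = -202344346611/10588742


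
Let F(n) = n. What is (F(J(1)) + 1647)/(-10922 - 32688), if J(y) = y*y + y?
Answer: -1649/43610 ≈ -0.037812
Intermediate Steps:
J(y) = y + y**2 (J(y) = y**2 + y = y + y**2)
(F(J(1)) + 1647)/(-10922 - 32688) = (1*(1 + 1) + 1647)/(-10922 - 32688) = (1*2 + 1647)/(-43610) = (2 + 1647)*(-1/43610) = 1649*(-1/43610) = -1649/43610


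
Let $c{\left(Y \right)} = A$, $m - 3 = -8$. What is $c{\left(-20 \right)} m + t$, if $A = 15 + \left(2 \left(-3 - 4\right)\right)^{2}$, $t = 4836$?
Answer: $3781$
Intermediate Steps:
$m = -5$ ($m = 3 - 8 = -5$)
$A = 211$ ($A = 15 + \left(2 \left(-7\right)\right)^{2} = 15 + \left(-14\right)^{2} = 15 + 196 = 211$)
$c{\left(Y \right)} = 211$
$c{\left(-20 \right)} m + t = 211 \left(-5\right) + 4836 = -1055 + 4836 = 3781$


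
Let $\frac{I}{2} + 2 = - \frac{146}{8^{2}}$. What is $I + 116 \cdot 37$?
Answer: $\frac{68535}{16} \approx 4283.4$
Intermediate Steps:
$I = - \frac{137}{16}$ ($I = -4 + 2 \left(- \frac{146}{8^{2}}\right) = -4 + 2 \left(- \frac{146}{64}\right) = -4 + 2 \left(\left(-146\right) \frac{1}{64}\right) = -4 + 2 \left(- \frac{73}{32}\right) = -4 - \frac{73}{16} = - \frac{137}{16} \approx -8.5625$)
$I + 116 \cdot 37 = - \frac{137}{16} + 116 \cdot 37 = - \frac{137}{16} + 4292 = \frac{68535}{16}$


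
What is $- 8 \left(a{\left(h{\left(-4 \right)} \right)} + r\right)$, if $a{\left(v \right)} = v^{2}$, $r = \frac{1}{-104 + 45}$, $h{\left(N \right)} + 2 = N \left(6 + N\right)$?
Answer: $- \frac{47192}{59} \approx -799.86$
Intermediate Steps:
$h{\left(N \right)} = -2 + N \left(6 + N\right)$
$r = - \frac{1}{59}$ ($r = \frac{1}{-59} = - \frac{1}{59} \approx -0.016949$)
$- 8 \left(a{\left(h{\left(-4 \right)} \right)} + r\right) = - 8 \left(\left(-2 + \left(-4\right)^{2} + 6 \left(-4\right)\right)^{2} - \frac{1}{59}\right) = - 8 \left(\left(-2 + 16 - 24\right)^{2} - \frac{1}{59}\right) = - 8 \left(\left(-10\right)^{2} - \frac{1}{59}\right) = - 8 \left(100 - \frac{1}{59}\right) = \left(-8\right) \frac{5899}{59} = - \frac{47192}{59}$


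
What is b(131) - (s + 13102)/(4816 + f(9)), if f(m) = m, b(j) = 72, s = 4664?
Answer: 329634/4825 ≈ 68.318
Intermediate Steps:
b(131) - (s + 13102)/(4816 + f(9)) = 72 - (4664 + 13102)/(4816 + 9) = 72 - 17766/4825 = 329634/4825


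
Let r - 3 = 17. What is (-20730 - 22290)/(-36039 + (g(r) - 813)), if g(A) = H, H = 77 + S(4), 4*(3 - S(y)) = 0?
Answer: 10755/9193 ≈ 1.1699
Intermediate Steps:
r = 20 (r = 3 + 17 = 20)
S(y) = 3 (S(y) = 3 - ¼*0 = 3 + 0 = 3)
H = 80 (H = 77 + 3 = 80)
g(A) = 80
(-20730 - 22290)/(-36039 + (g(r) - 813)) = (-20730 - 22290)/(-36039 + (80 - 813)) = -43020/(-36039 - 733) = -43020/(-36772) = -43020*(-1/36772) = 10755/9193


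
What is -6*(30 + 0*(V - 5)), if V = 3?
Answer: -180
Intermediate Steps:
-6*(30 + 0*(V - 5)) = -6*(30 + 0*(3 - 5)) = -6*(30 + 0*(-2)) = -6*(30 + 0) = -6*30 = -180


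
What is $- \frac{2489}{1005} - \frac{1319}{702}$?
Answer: $- \frac{1024291}{235170} \approx -4.3555$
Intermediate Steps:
$- \frac{2489}{1005} - \frac{1319}{702} = - \frac{1024291}{235170}$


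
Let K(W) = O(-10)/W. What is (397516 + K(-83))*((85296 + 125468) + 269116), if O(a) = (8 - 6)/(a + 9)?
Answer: 15833079140400/83 ≈ 1.9076e+11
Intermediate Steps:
O(a) = 2/(9 + a)
K(W) = -2/W (K(W) = (2/(9 - 10))/W = (2/(-1))/W = (2*(-1))/W = -2/W)
(397516 + K(-83))*((85296 + 125468) + 269116) = (397516 - 2/(-83))*((85296 + 125468) + 269116) = (397516 - 2*(-1/83))*(210764 + 269116) = (397516 + 2/83)*479880 = (32993830/83)*479880 = 15833079140400/83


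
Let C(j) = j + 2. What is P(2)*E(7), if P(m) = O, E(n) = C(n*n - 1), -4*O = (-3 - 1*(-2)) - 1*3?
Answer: 50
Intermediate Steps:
C(j) = 2 + j
O = 1 (O = -((-3 - 1*(-2)) - 1*3)/4 = -((-3 + 2) - 3)/4 = -(-1 - 3)/4 = -1/4*(-4) = 1)
E(n) = 1 + n**2 (E(n) = 2 + (n*n - 1) = 2 + (n**2 - 1) = 2 + (-1 + n**2) = 1 + n**2)
P(m) = 1
P(2)*E(7) = 1*(1 + 7**2) = 1*(1 + 49) = 1*50 = 50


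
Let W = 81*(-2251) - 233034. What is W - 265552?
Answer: -680917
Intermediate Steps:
W = -415365 (W = -182331 - 233034 = -415365)
W - 265552 = -415365 - 265552 = -680917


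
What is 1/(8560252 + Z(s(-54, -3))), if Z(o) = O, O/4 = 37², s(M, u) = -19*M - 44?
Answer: 1/8565728 ≈ 1.1674e-7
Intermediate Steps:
s(M, u) = -44 - 19*M
O = 5476 (O = 4*37² = 4*1369 = 5476)
Z(o) = 5476
1/(8560252 + Z(s(-54, -3))) = 1/(8560252 + 5476) = 1/8565728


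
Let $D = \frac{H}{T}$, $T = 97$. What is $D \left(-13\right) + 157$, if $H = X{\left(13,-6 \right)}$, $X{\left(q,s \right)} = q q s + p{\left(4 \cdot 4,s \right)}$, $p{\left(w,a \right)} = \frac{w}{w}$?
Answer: $\frac{28398}{97} \approx 292.76$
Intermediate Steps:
$p{\left(w,a \right)} = 1$
$X{\left(q,s \right)} = 1 + s q^{2}$ ($X{\left(q,s \right)} = q q s + 1 = q^{2} s + 1 = s q^{2} + 1 = 1 + s q^{2}$)
$H = -1013$ ($H = 1 - 6 \cdot 13^{2} = 1 - 1014 = -1013$)
$D = - \frac{1013}{97} \approx -10.443$
$D \left(-13\right) + 157 = \left(- \frac{1013}{97}\right) \left(-13\right) + 157 = \frac{13169}{97} + 157 = \frac{28398}{97}$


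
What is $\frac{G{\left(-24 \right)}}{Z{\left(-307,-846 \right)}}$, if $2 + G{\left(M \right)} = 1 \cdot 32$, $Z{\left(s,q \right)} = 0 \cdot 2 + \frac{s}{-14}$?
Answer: $\frac{420}{307} \approx 1.3681$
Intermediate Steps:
$Z{\left(s,q \right)} = - \frac{s}{14}$ ($Z{\left(s,q \right)} = 0 + s \left(- \frac{1}{14}\right) = 0 - \frac{s}{14} = - \frac{s}{14}$)
$G{\left(M \right)} = 30$ ($G{\left(M \right)} = -2 + 1 \cdot 32 = -2 + 32 = 30$)
$\frac{G{\left(-24 \right)}}{Z{\left(-307,-846 \right)}} = \frac{30}{\left(- \frac{1}{14}\right) \left(-307\right)} = \frac{30}{\frac{307}{14}} = 30 \cdot \frac{14}{307} = \frac{420}{307}$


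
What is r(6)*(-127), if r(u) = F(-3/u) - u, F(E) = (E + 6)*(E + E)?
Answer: 2921/2 ≈ 1460.5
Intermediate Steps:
F(E) = 2*E*(6 + E) (F(E) = (6 + E)*(2*E) = 2*E*(6 + E))
r(u) = -u - 6*(6 - 3/u)/u (r(u) = 2*(-3/u)*(6 - 3/u) - u = -6*(6 - 3/u)/u - u = -u - 6*(6 - 3/u)/u)
r(6)*(-127) = (-1*6 - 36/6 + 18/6**2)*(-127) = (-6 - 36*1/6 + 18*(1/36))*(-127) = (-6 - 6 + 1/2)*(-127) = -23/2*(-127) = 2921/2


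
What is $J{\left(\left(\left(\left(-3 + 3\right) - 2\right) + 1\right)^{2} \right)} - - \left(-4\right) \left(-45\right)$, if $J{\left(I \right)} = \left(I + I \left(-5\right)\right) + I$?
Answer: $177$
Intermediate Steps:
$J{\left(I \right)} = - 3 I$ ($J{\left(I \right)} = \left(I - 5 I\right) + I = - 4 I + I = - 3 I$)
$J{\left(\left(\left(\left(-3 + 3\right) - 2\right) + 1\right)^{2} \right)} - - \left(-4\right) \left(-45\right) = - 3 \left(\left(\left(-3 + 3\right) - 2\right) + 1\right)^{2} - - \left(-4\right) \left(-45\right) = - 3 \left(\left(0 - 2\right) + 1\right)^{2} - \left(-1\right) 180 = - 3 \left(-2 + 1\right)^{2} - -180 = - 3 \left(-1\right)^{2} + 180 = \left(-3\right) 1 + 180 = -3 + 180 = 177$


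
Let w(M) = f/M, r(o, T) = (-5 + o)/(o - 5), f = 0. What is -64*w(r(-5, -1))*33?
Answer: 0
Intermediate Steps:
r(o, T) = 1 (r(o, T) = (-5 + o)/(-5 + o) = 1)
w(M) = 0 (w(M) = 0/M = 0)
-64*w(r(-5, -1))*33 = -64*0*33 = 0*33 = 0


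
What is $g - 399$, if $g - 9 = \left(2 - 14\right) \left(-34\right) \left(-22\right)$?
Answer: $-9366$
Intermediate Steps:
$g = -8967$ ($g = 9 + \left(2 - 14\right) \left(-34\right) \left(-22\right) = 9 + \left(-12\right) \left(-34\right) \left(-22\right) = 9 + 408 \left(-22\right) = 9 - 8976 = -8967$)
$g - 399 = -8967 - 399 = -9366$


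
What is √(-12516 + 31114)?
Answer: √18598 ≈ 136.37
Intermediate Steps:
√(-12516 + 31114) = √18598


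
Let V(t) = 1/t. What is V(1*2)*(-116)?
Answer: -58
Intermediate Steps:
V(1*2)*(-116) = -116/(1*2) = -116/2 = (½)*(-116) = -58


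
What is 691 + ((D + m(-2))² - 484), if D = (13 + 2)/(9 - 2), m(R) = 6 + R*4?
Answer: 10144/49 ≈ 207.02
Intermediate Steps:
m(R) = 6 + 4*R
D = 15/7 ≈ 2.1429
691 + ((D + m(-2))² - 484) = 691 + ((15/7 + (6 + 4*(-2)))² - 484) = 691 + ((15/7 + (6 - 8))² - 484) = 691 + ((15/7 - 2)² - 484) = 691 + ((⅐)² - 484) = 691 + (1/49 - 484) = 691 - 23715/49 = 10144/49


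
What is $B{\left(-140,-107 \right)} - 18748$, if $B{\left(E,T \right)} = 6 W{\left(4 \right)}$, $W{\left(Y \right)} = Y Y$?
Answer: $-18652$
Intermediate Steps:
$W{\left(Y \right)} = Y^{2}$
$B{\left(E,T \right)} = 96$ ($B{\left(E,T \right)} = 6 \cdot 4^{2} = 6 \cdot 16 = 96$)
$B{\left(-140,-107 \right)} - 18748 = 96 - 18748 = -18652$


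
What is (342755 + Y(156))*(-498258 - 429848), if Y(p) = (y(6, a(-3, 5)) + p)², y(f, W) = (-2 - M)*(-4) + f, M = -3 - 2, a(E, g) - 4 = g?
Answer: -338995357030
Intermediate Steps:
a(E, g) = 4 + g
M = -5
y(f, W) = -12 + f (y(f, W) = (-2 - 1*(-5))*(-4) + f = (-2 + 5)*(-4) + f = 3*(-4) + f = -12 + f)
Y(p) = (-6 + p)² (Y(p) = ((-12 + 6) + p)² = (-6 + p)²)
(342755 + Y(156))*(-498258 - 429848) = (342755 + (-6 + 156)²)*(-498258 - 429848) = (342755 + 150²)*(-928106) = (342755 + 22500)*(-928106) = 365255*(-928106) = -338995357030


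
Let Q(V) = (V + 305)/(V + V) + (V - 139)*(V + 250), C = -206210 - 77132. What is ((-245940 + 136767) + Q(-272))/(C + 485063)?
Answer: -54471297/109736224 ≈ -0.49638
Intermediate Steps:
C = -283342
Q(V) = (-139 + V)*(250 + V) + (305 + V)/(2*V) (Q(V) = (305 + V)/((2*V)) + (-139 + V)*(250 + V) = (305 + V)*(1/(2*V)) + (-139 + V)*(250 + V) = (305 + V)/(2*V) + (-139 + V)*(250 + V) = (-139 + V)*(250 + V) + (305 + V)/(2*V))
((-245940 + 136767) + Q(-272))/(C + 485063) = ((-245940 + 136767) + (-69499/2 + (-272)² + 111*(-272) + (305/2)/(-272)))/(-283342 + 485063) = (-109173 + (-69499/2 + 73984 - 30192 + (305/2)*(-1/272)))/201721 = (-109173 + (-69499/2 + 73984 - 30192 - 305/544))*(1/201721) = (-109173 + 4918815/544)*(1/201721) = -54471297/544*1/201721 = -54471297/109736224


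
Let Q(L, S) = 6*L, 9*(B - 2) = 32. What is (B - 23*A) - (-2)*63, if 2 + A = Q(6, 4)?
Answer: -5854/9 ≈ -650.44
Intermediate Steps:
B = 50/9 (B = 2 + (⅑)*32 = 2 + 32/9 = 50/9 ≈ 5.5556)
A = 34 (A = -2 + 6*6 = -2 + 36 = 34)
(B - 23*A) - (-2)*63 = (50/9 - 23*34) - (-2)*63 = (50/9 - 782) - 1*(-126) = -6988/9 + 126 = -5854/9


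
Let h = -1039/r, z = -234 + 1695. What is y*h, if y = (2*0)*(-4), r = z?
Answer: 0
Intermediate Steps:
z = 1461
r = 1461
y = 0 (y = 0*(-4) = 0)
h = -1039/1461 ≈ -0.71116
y*h = 0*(-1039/1461) = 0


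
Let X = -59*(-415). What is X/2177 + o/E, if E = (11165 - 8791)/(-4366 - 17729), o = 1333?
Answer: -64060259005/5168198 ≈ -12395.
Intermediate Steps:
E = -2374/22095 (E = 2374/(-22095) = 2374*(-1/22095) = -2374/22095 ≈ -0.10745)
X = 24485
X/2177 + o/E = 24485/2177 + 1333/(-2374/22095) = 24485*(1/2177) + 1333*(-22095/2374) = 24485/2177 - 29452635/2374 = -64060259005/5168198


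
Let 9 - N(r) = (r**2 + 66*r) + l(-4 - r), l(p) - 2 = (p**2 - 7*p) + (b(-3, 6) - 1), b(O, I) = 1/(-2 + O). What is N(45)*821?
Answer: -31734934/5 ≈ -6.3470e+6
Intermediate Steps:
l(p) = 4/5 + p**2 - 7*p (l(p) = 2 + ((p**2 - 7*p) + (1/(-2 - 3) - 1)) = 2 + ((p**2 - 7*p) + (1/(-5) - 1)) = 2 + ((p**2 - 7*p) + (-1/5 - 1)) = 2 + ((p**2 - 7*p) - 6/5) = 2 + (-6/5 + p**2 - 7*p) = 4/5 + p**2 - 7*p)
N(r) = -99/5 - r**2 - (-4 - r)**2 - 73*r (N(r) = 9 - ((r**2 + 66*r) + (4/5 + (-4 - r)**2 - 7*(-4 - r))) = 9 - ((r**2 + 66*r) + (4/5 + (-4 - r)**2 + (28 + 7*r))) = 9 - ((r**2 + 66*r) + (144/5 + (-4 - r)**2 + 7*r)) = 9 - (144/5 + r**2 + (-4 - r)**2 + 73*r) = 9 + (-144/5 - r**2 - (-4 - r)**2 - 73*r) = -99/5 - r**2 - (-4 - r)**2 - 73*r)
N(45)*821 = (-179/5 - 81*45 - 2*45**2)*821 = (-179/5 - 3645 - 2*2025)*821 = (-179/5 - 3645 - 4050)*821 = -38654/5*821 = -31734934/5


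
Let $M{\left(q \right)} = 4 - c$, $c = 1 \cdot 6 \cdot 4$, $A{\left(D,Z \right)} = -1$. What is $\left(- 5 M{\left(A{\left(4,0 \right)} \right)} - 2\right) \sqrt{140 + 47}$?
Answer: $98 \sqrt{187} \approx 1340.1$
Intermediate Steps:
$c = 24$ ($c = 6 \cdot 4 = 24$)
$M{\left(q \right)} = -20$ ($M{\left(q \right)} = 4 - 24 = -20$)
$\left(- 5 M{\left(A{\left(4,0 \right)} \right)} - 2\right) \sqrt{140 + 47} = \left(\left(-5\right) \left(-20\right) - 2\right) \sqrt{140 + 47} = \left(100 - 2\right) \sqrt{187} = 98 \sqrt{187}$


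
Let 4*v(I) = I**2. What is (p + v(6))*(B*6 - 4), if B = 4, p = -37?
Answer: -560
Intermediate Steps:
v(I) = I**2/4
(p + v(6))*(B*6 - 4) = (-37 + (1/4)*6**2)*(4*6 - 4) = (-37 + (1/4)*36)*(24 - 4) = (-37 + 9)*20 = -28*20 = -560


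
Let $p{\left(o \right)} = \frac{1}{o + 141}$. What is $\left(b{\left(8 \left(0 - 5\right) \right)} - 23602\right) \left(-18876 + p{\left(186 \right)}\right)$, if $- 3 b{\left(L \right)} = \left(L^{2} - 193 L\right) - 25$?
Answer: $\frac{494419497551}{981} \approx 5.04 \cdot 10^{8}$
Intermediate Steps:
$p{\left(o \right)} = \frac{1}{141 + o}$
$b{\left(L \right)} = \frac{25}{3} - \frac{L^{2}}{3} + \frac{193 L}{3}$ ($b{\left(L \right)} = - \frac{\left(L^{2} - 193 L\right) - 25}{3} = - \frac{-25 + L^{2} - 193 L}{3} = \frac{25}{3} - \frac{L^{2}}{3} + \frac{193 L}{3}$)
$\left(b{\left(8 \left(0 - 5\right) \right)} - 23602\right) \left(-18876 + p{\left(186 \right)}\right) = \left(\left(\frac{25}{3} - \frac{\left(8 \left(0 - 5\right)\right)^{2}}{3} + \frac{193 \cdot 8 \left(0 - 5\right)}{3}\right) - 23602\right) \left(-18876 + \frac{1}{141 + 186}\right) = \left(\left(\frac{25}{3} - \frac{\left(8 \left(-5\right)\right)^{2}}{3} + \frac{193 \cdot 8 \left(-5\right)}{3}\right) - 23602\right) \left(-18876 + \frac{1}{327}\right) = \left(\left(\frac{25}{3} - \frac{\left(-40\right)^{2}}{3} + \frac{193}{3} \left(-40\right)\right) - 23602\right) \left(-18876 + \frac{1}{327}\right) = \left(\left(\frac{25}{3} - \frac{1600}{3} - \frac{7720}{3}\right) - 23602\right) \left(- \frac{6172451}{327}\right) = \left(- \frac{9295}{3} - 23602\right) \left(- \frac{6172451}{327}\right) = \left(- \frac{80101}{3}\right) \left(- \frac{6172451}{327}\right) = \frac{494419497551}{981}$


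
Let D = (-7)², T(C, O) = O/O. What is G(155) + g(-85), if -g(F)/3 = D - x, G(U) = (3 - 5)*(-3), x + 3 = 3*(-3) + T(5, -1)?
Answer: -174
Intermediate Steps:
T(C, O) = 1
D = 49
x = -11 (x = -3 + (3*(-3) + 1) = -3 + (-9 + 1) = -3 - 8 = -11)
G(U) = 6 (G(U) = -2*(-3) = 6)
g(F) = -180 (g(F) = -3*(49 - 1*(-11)) = -3*(49 + 11) = -3*60 = -180)
G(155) + g(-85) = 6 - 180 = -174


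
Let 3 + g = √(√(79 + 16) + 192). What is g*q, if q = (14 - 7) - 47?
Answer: 120 - 40*√(192 + √95) ≈ -448.15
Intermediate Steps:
q = -40 (q = 7 - 47 = -40)
g = -3 + √(192 + √95) (g = -3 + √(√(79 + 16) + 192) = -3 + √(√95 + 192) = -3 + √(192 + √95) ≈ 11.204)
g*q = (-3 + √(192 + √95))*(-40) = 120 - 40*√(192 + √95)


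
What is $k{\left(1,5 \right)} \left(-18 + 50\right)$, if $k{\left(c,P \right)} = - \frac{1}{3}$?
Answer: $- \frac{32}{3} \approx -10.667$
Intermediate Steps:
$k{\left(c,P \right)} = - \frac{1}{3}$ ($k{\left(c,P \right)} = \left(-1\right) \frac{1}{3} = - \frac{1}{3}$)
$k{\left(1,5 \right)} \left(-18 + 50\right) = - \frac{-18 + 50}{3} = \left(- \frac{1}{3}\right) 32 = - \frac{32}{3}$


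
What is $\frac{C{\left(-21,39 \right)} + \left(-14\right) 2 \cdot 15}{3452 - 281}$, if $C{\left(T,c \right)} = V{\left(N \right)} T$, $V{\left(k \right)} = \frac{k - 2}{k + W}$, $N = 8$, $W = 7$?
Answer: $- \frac{102}{755} \approx -0.1351$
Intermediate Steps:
$V{\left(k \right)} = \frac{-2 + k}{7 + k}$ ($V{\left(k \right)} = \frac{k - 2}{k + 7} = \frac{-2 + k}{7 + k}$)
$C{\left(T,c \right)} = \frac{2 T}{5}$ ($C{\left(T,c \right)} = \frac{-2 + 8}{7 + 8} T = \frac{1}{15} \cdot 6 T = \frac{2 T}{5}$)
$\frac{C{\left(-21,39 \right)} + \left(-14\right) 2 \cdot 15}{3452 - 281} = \frac{\frac{2}{5} \left(-21\right) + \left(-14\right) 2 \cdot 15}{3452 - 281} = \frac{- \frac{42}{5} - 420}{3171} = \left(- \frac{42}{5} - 420\right) \frac{1}{3171} = \left(- \frac{2142}{5}\right) \frac{1}{3171} = - \frac{102}{755}$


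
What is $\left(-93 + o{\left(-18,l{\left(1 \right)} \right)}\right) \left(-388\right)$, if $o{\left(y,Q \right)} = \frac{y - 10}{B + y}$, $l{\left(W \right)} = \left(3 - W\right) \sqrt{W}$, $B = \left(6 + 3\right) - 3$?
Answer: $\frac{105536}{3} \approx 35179.0$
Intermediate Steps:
$B = 6$ ($B = 9 - 3 = 6$)
$l{\left(W \right)} = \sqrt{W} \left(3 - W\right)$
$o{\left(y,Q \right)} = \frac{-10 + y}{6 + y}$ ($o{\left(y,Q \right)} = \frac{y - 10}{6 + y} = \frac{-10 + y}{6 + y}$)
$\left(-93 + o{\left(-18,l{\left(1 \right)} \right)}\right) \left(-388\right) = \left(-93 + \frac{-10 - 18}{6 - 18}\right) \left(-388\right) = \left(-93 + \frac{1}{-12} \left(-28\right)\right) \left(-388\right) = \left(-93 - - \frac{7}{3}\right) \left(-388\right) = \left(-93 + \frac{7}{3}\right) \left(-388\right) = \left(- \frac{272}{3}\right) \left(-388\right) = \frac{105536}{3}$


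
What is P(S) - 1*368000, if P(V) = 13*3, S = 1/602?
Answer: -367961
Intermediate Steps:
S = 1/602 ≈ 0.0016611
P(V) = 39
P(S) - 1*368000 = 39 - 1*368000 = 39 - 368000 = -367961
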